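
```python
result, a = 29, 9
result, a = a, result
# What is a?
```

Answer: 29

Derivation:
Trace (tracking a):
result, a = (29, 9)  # -> result = 29, a = 9
result, a = (a, result)  # -> result = 9, a = 29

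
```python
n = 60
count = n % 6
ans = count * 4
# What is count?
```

Answer: 0

Derivation:
Trace (tracking count):
n = 60  # -> n = 60
count = n % 6  # -> count = 0
ans = count * 4  # -> ans = 0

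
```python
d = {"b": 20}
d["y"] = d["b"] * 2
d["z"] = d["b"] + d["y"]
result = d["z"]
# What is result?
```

Trace (tracking result):
d = {'b': 20}  # -> d = {'b': 20}
d['y'] = d['b'] * 2  # -> d = {'b': 20, 'y': 40}
d['z'] = d['b'] + d['y']  # -> d = {'b': 20, 'y': 40, 'z': 60}
result = d['z']  # -> result = 60

Answer: 60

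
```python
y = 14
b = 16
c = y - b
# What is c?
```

Trace (tracking c):
y = 14  # -> y = 14
b = 16  # -> b = 16
c = y - b  # -> c = -2

Answer: -2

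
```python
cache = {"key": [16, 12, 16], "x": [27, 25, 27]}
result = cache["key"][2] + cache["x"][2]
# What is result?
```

Answer: 43

Derivation:
Trace (tracking result):
cache = {'key': [16, 12, 16], 'x': [27, 25, 27]}  # -> cache = {'key': [16, 12, 16], 'x': [27, 25, 27]}
result = cache['key'][2] + cache['x'][2]  # -> result = 43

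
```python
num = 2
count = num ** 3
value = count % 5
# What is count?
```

Trace (tracking count):
num = 2  # -> num = 2
count = num ** 3  # -> count = 8
value = count % 5  # -> value = 3

Answer: 8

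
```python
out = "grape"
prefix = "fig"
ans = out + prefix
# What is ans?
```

Trace (tracking ans):
out = 'grape'  # -> out = 'grape'
prefix = 'fig'  # -> prefix = 'fig'
ans = out + prefix  # -> ans = 'grapefig'

Answer: 'grapefig'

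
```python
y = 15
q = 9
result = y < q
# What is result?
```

Trace (tracking result):
y = 15  # -> y = 15
q = 9  # -> q = 9
result = y < q  # -> result = False

Answer: False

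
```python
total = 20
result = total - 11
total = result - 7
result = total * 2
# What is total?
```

Answer: 2

Derivation:
Trace (tracking total):
total = 20  # -> total = 20
result = total - 11  # -> result = 9
total = result - 7  # -> total = 2
result = total * 2  # -> result = 4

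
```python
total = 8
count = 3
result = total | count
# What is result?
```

Trace (tracking result):
total = 8  # -> total = 8
count = 3  # -> count = 3
result = total | count  # -> result = 11

Answer: 11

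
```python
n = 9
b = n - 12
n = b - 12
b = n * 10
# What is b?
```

Answer: -150

Derivation:
Trace (tracking b):
n = 9  # -> n = 9
b = n - 12  # -> b = -3
n = b - 12  # -> n = -15
b = n * 10  # -> b = -150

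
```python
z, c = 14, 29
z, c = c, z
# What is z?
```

Trace (tracking z):
z, c = (14, 29)  # -> z = 14, c = 29
z, c = (c, z)  # -> z = 29, c = 14

Answer: 29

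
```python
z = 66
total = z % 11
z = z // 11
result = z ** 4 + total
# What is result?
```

Trace (tracking result):
z = 66  # -> z = 66
total = z % 11  # -> total = 0
z = z // 11  # -> z = 6
result = z ** 4 + total  # -> result = 1296

Answer: 1296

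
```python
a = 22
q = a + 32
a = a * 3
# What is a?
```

Trace (tracking a):
a = 22  # -> a = 22
q = a + 32  # -> q = 54
a = a * 3  # -> a = 66

Answer: 66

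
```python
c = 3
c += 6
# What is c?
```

Answer: 9

Derivation:
Trace (tracking c):
c = 3  # -> c = 3
c += 6  # -> c = 9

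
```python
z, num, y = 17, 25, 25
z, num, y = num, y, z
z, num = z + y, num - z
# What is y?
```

Answer: 17

Derivation:
Trace (tracking y):
z, num, y = (17, 25, 25)  # -> z = 17, num = 25, y = 25
z, num, y = (num, y, z)  # -> z = 25, num = 25, y = 17
z, num = (z + y, num - z)  # -> z = 42, num = 0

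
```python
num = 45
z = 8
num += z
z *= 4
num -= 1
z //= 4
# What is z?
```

Trace (tracking z):
num = 45  # -> num = 45
z = 8  # -> z = 8
num += z  # -> num = 53
z *= 4  # -> z = 32
num -= 1  # -> num = 52
z //= 4  # -> z = 8

Answer: 8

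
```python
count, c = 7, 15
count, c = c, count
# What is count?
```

Answer: 15

Derivation:
Trace (tracking count):
count, c = (7, 15)  # -> count = 7, c = 15
count, c = (c, count)  # -> count = 15, c = 7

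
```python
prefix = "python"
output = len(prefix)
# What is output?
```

Trace (tracking output):
prefix = 'python'  # -> prefix = 'python'
output = len(prefix)  # -> output = 6

Answer: 6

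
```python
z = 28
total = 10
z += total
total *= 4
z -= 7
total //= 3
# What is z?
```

Answer: 31

Derivation:
Trace (tracking z):
z = 28  # -> z = 28
total = 10  # -> total = 10
z += total  # -> z = 38
total *= 4  # -> total = 40
z -= 7  # -> z = 31
total //= 3  # -> total = 13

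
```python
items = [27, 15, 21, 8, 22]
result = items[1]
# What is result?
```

Answer: 15

Derivation:
Trace (tracking result):
items = [27, 15, 21, 8, 22]  # -> items = [27, 15, 21, 8, 22]
result = items[1]  # -> result = 15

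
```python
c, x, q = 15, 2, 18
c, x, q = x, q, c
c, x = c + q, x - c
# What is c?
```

Answer: 17

Derivation:
Trace (tracking c):
c, x, q = (15, 2, 18)  # -> c = 15, x = 2, q = 18
c, x, q = (x, q, c)  # -> c = 2, x = 18, q = 15
c, x = (c + q, x - c)  # -> c = 17, x = 16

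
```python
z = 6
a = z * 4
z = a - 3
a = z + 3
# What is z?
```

Answer: 21

Derivation:
Trace (tracking z):
z = 6  # -> z = 6
a = z * 4  # -> a = 24
z = a - 3  # -> z = 21
a = z + 3  # -> a = 24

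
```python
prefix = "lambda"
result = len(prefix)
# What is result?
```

Trace (tracking result):
prefix = 'lambda'  # -> prefix = 'lambda'
result = len(prefix)  # -> result = 6

Answer: 6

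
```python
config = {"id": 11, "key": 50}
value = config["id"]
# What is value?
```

Trace (tracking value):
config = {'id': 11, 'key': 50}  # -> config = {'id': 11, 'key': 50}
value = config['id']  # -> value = 11

Answer: 11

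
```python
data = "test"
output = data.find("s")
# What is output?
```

Answer: 2

Derivation:
Trace (tracking output):
data = 'test'  # -> data = 'test'
output = data.find('s')  # -> output = 2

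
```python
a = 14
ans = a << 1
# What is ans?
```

Answer: 28

Derivation:
Trace (tracking ans):
a = 14  # -> a = 14
ans = a << 1  # -> ans = 28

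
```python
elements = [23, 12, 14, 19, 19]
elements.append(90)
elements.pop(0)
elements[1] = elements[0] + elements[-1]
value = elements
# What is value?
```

Trace (tracking value):
elements = [23, 12, 14, 19, 19]  # -> elements = [23, 12, 14, 19, 19]
elements.append(90)  # -> elements = [23, 12, 14, 19, 19, 90]
elements.pop(0)  # -> elements = [12, 14, 19, 19, 90]
elements[1] = elements[0] + elements[-1]  # -> elements = [12, 102, 19, 19, 90]
value = elements  # -> value = [12, 102, 19, 19, 90]

Answer: [12, 102, 19, 19, 90]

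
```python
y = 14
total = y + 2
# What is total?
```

Trace (tracking total):
y = 14  # -> y = 14
total = y + 2  # -> total = 16

Answer: 16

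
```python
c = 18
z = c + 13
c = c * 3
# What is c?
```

Trace (tracking c):
c = 18  # -> c = 18
z = c + 13  # -> z = 31
c = c * 3  # -> c = 54

Answer: 54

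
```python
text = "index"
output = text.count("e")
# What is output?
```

Trace (tracking output):
text = 'index'  # -> text = 'index'
output = text.count('e')  # -> output = 1

Answer: 1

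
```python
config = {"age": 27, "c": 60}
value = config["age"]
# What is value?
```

Answer: 27

Derivation:
Trace (tracking value):
config = {'age': 27, 'c': 60}  # -> config = {'age': 27, 'c': 60}
value = config['age']  # -> value = 27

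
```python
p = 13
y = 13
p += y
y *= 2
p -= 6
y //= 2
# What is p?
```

Trace (tracking p):
p = 13  # -> p = 13
y = 13  # -> y = 13
p += y  # -> p = 26
y *= 2  # -> y = 26
p -= 6  # -> p = 20
y //= 2  # -> y = 13

Answer: 20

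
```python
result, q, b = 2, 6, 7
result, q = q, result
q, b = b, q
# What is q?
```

Trace (tracking q):
result, q, b = (2, 6, 7)  # -> result = 2, q = 6, b = 7
result, q = (q, result)  # -> result = 6, q = 2
q, b = (b, q)  # -> q = 7, b = 2

Answer: 7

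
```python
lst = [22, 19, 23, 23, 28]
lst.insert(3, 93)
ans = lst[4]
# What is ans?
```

Trace (tracking ans):
lst = [22, 19, 23, 23, 28]  # -> lst = [22, 19, 23, 23, 28]
lst.insert(3, 93)  # -> lst = [22, 19, 23, 93, 23, 28]
ans = lst[4]  # -> ans = 23

Answer: 23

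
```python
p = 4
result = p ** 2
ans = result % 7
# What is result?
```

Answer: 16

Derivation:
Trace (tracking result):
p = 4  # -> p = 4
result = p ** 2  # -> result = 16
ans = result % 7  # -> ans = 2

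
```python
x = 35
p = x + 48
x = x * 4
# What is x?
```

Trace (tracking x):
x = 35  # -> x = 35
p = x + 48  # -> p = 83
x = x * 4  # -> x = 140

Answer: 140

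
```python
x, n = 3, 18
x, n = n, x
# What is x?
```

Trace (tracking x):
x, n = (3, 18)  # -> x = 3, n = 18
x, n = (n, x)  # -> x = 18, n = 3

Answer: 18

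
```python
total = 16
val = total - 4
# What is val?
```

Trace (tracking val):
total = 16  # -> total = 16
val = total - 4  # -> val = 12

Answer: 12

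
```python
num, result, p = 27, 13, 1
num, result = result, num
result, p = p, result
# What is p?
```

Answer: 27

Derivation:
Trace (tracking p):
num, result, p = (27, 13, 1)  # -> num = 27, result = 13, p = 1
num, result = (result, num)  # -> num = 13, result = 27
result, p = (p, result)  # -> result = 1, p = 27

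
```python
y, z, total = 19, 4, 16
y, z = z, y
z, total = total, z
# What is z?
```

Answer: 16

Derivation:
Trace (tracking z):
y, z, total = (19, 4, 16)  # -> y = 19, z = 4, total = 16
y, z = (z, y)  # -> y = 4, z = 19
z, total = (total, z)  # -> z = 16, total = 19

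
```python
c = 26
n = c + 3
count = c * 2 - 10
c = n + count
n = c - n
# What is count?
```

Answer: 42

Derivation:
Trace (tracking count):
c = 26  # -> c = 26
n = c + 3  # -> n = 29
count = c * 2 - 10  # -> count = 42
c = n + count  # -> c = 71
n = c - n  # -> n = 42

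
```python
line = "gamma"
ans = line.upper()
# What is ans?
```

Answer: 'GAMMA'

Derivation:
Trace (tracking ans):
line = 'gamma'  # -> line = 'gamma'
ans = line.upper()  # -> ans = 'GAMMA'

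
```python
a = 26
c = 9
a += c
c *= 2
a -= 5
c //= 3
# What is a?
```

Trace (tracking a):
a = 26  # -> a = 26
c = 9  # -> c = 9
a += c  # -> a = 35
c *= 2  # -> c = 18
a -= 5  # -> a = 30
c //= 3  # -> c = 6

Answer: 30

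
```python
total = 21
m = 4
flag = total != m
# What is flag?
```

Trace (tracking flag):
total = 21  # -> total = 21
m = 4  # -> m = 4
flag = total != m  # -> flag = True

Answer: True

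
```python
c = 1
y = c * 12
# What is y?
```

Answer: 12

Derivation:
Trace (tracking y):
c = 1  # -> c = 1
y = c * 12  # -> y = 12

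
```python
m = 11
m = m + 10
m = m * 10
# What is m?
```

Trace (tracking m):
m = 11  # -> m = 11
m = m + 10  # -> m = 21
m = m * 10  # -> m = 210

Answer: 210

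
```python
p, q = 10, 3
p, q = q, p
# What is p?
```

Trace (tracking p):
p, q = (10, 3)  # -> p = 10, q = 3
p, q = (q, p)  # -> p = 3, q = 10

Answer: 3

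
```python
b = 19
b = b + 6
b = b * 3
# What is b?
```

Answer: 75

Derivation:
Trace (tracking b):
b = 19  # -> b = 19
b = b + 6  # -> b = 25
b = b * 3  # -> b = 75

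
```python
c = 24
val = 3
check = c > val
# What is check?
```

Answer: True

Derivation:
Trace (tracking check):
c = 24  # -> c = 24
val = 3  # -> val = 3
check = c > val  # -> check = True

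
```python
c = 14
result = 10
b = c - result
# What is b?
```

Trace (tracking b):
c = 14  # -> c = 14
result = 10  # -> result = 10
b = c - result  # -> b = 4

Answer: 4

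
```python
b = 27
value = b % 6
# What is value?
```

Trace (tracking value):
b = 27  # -> b = 27
value = b % 6  # -> value = 3

Answer: 3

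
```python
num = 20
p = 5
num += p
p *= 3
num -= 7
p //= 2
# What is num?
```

Answer: 18

Derivation:
Trace (tracking num):
num = 20  # -> num = 20
p = 5  # -> p = 5
num += p  # -> num = 25
p *= 3  # -> p = 15
num -= 7  # -> num = 18
p //= 2  # -> p = 7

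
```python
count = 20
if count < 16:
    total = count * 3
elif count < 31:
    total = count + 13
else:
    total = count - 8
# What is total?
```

Answer: 33

Derivation:
Trace (tracking total):
count = 20  # -> count = 20
if count < 16:  # condition is False
elif count < 31:  # condition is True
    total = count + 13  # -> total = 33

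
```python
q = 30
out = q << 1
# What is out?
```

Trace (tracking out):
q = 30  # -> q = 30
out = q << 1  # -> out = 60

Answer: 60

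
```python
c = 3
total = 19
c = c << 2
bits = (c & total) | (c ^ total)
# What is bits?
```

Trace (tracking bits):
c = 3  # -> c = 3
total = 19  # -> total = 19
c = c << 2  # -> c = 12
bits = c & total | c ^ total  # -> bits = 31

Answer: 31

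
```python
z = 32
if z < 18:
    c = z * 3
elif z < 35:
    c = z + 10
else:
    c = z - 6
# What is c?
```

Answer: 42

Derivation:
Trace (tracking c):
z = 32  # -> z = 32
if z < 18:  # condition is False
elif z < 35:  # condition is True
    c = z + 10  # -> c = 42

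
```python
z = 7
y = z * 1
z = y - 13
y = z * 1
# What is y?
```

Trace (tracking y):
z = 7  # -> z = 7
y = z * 1  # -> y = 7
z = y - 13  # -> z = -6
y = z * 1  # -> y = -6

Answer: -6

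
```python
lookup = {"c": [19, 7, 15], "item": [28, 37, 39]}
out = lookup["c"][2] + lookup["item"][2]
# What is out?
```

Answer: 54

Derivation:
Trace (tracking out):
lookup = {'c': [19, 7, 15], 'item': [28, 37, 39]}  # -> lookup = {'c': [19, 7, 15], 'item': [28, 37, 39]}
out = lookup['c'][2] + lookup['item'][2]  # -> out = 54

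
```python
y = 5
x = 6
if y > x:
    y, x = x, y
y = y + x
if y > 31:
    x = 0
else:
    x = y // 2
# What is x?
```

Trace (tracking x):
y = 5  # -> y = 5
x = 6  # -> x = 6
if y > x:  # condition is False
y = y + x  # -> y = 11
if y > 31:  # condition is False
else:
    x = y // 2  # -> x = 5

Answer: 5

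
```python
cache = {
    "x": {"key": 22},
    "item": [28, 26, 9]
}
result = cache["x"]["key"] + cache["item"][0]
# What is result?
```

Trace (tracking result):
cache = {'x': {'key': 22}, 'item': [28, 26, 9]}  # -> cache = {'x': {'key': 22}, 'item': [28, 26, 9]}
result = cache['x']['key'] + cache['item'][0]  # -> result = 50

Answer: 50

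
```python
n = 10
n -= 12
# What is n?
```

Trace (tracking n):
n = 10  # -> n = 10
n -= 12  # -> n = -2

Answer: -2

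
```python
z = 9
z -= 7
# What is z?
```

Answer: 2

Derivation:
Trace (tracking z):
z = 9  # -> z = 9
z -= 7  # -> z = 2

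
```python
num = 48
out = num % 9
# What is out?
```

Trace (tracking out):
num = 48  # -> num = 48
out = num % 9  # -> out = 3

Answer: 3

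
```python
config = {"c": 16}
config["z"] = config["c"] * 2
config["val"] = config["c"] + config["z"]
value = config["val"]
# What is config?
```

Trace (tracking config):
config = {'c': 16}  # -> config = {'c': 16}
config['z'] = config['c'] * 2  # -> config = {'c': 16, 'z': 32}
config['val'] = config['c'] + config['z']  # -> config = {'c': 16, 'z': 32, 'val': 48}
value = config['val']  # -> value = 48

Answer: {'c': 16, 'z': 32, 'val': 48}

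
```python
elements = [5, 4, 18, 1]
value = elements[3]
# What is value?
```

Trace (tracking value):
elements = [5, 4, 18, 1]  # -> elements = [5, 4, 18, 1]
value = elements[3]  # -> value = 1

Answer: 1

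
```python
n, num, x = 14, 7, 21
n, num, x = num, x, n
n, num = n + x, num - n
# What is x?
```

Answer: 14

Derivation:
Trace (tracking x):
n, num, x = (14, 7, 21)  # -> n = 14, num = 7, x = 21
n, num, x = (num, x, n)  # -> n = 7, num = 21, x = 14
n, num = (n + x, num - n)  # -> n = 21, num = 14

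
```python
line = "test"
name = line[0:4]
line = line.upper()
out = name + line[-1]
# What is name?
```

Trace (tracking name):
line = 'test'  # -> line = 'test'
name = line[0:4]  # -> name = 'test'
line = line.upper()  # -> line = 'TEST'
out = name + line[-1]  # -> out = 'testT'

Answer: 'test'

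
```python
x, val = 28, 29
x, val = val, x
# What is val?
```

Answer: 28

Derivation:
Trace (tracking val):
x, val = (28, 29)  # -> x = 28, val = 29
x, val = (val, x)  # -> x = 29, val = 28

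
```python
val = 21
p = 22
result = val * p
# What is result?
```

Answer: 462

Derivation:
Trace (tracking result):
val = 21  # -> val = 21
p = 22  # -> p = 22
result = val * p  # -> result = 462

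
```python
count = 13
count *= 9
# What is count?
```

Trace (tracking count):
count = 13  # -> count = 13
count *= 9  # -> count = 117

Answer: 117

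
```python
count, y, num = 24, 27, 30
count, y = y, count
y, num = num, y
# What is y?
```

Trace (tracking y):
count, y, num = (24, 27, 30)  # -> count = 24, y = 27, num = 30
count, y = (y, count)  # -> count = 27, y = 24
y, num = (num, y)  # -> y = 30, num = 24

Answer: 30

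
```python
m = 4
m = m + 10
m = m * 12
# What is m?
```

Trace (tracking m):
m = 4  # -> m = 4
m = m + 10  # -> m = 14
m = m * 12  # -> m = 168

Answer: 168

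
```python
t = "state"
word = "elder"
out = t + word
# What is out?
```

Answer: 'stateelder'

Derivation:
Trace (tracking out):
t = 'state'  # -> t = 'state'
word = 'elder'  # -> word = 'elder'
out = t + word  # -> out = 'stateelder'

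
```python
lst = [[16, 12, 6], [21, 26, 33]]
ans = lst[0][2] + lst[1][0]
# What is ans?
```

Answer: 27

Derivation:
Trace (tracking ans):
lst = [[16, 12, 6], [21, 26, 33]]  # -> lst = [[16, 12, 6], [21, 26, 33]]
ans = lst[0][2] + lst[1][0]  # -> ans = 27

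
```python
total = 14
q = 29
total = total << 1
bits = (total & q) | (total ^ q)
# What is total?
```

Answer: 28

Derivation:
Trace (tracking total):
total = 14  # -> total = 14
q = 29  # -> q = 29
total = total << 1  # -> total = 28
bits = total & q | total ^ q  # -> bits = 29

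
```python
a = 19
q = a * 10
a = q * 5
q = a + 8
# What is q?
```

Answer: 958

Derivation:
Trace (tracking q):
a = 19  # -> a = 19
q = a * 10  # -> q = 190
a = q * 5  # -> a = 950
q = a + 8  # -> q = 958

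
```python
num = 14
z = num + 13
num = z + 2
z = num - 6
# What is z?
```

Answer: 23

Derivation:
Trace (tracking z):
num = 14  # -> num = 14
z = num + 13  # -> z = 27
num = z + 2  # -> num = 29
z = num - 6  # -> z = 23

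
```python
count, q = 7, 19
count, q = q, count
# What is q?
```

Trace (tracking q):
count, q = (7, 19)  # -> count = 7, q = 19
count, q = (q, count)  # -> count = 19, q = 7

Answer: 7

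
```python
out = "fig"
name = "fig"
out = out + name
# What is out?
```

Answer: 'figfig'

Derivation:
Trace (tracking out):
out = 'fig'  # -> out = 'fig'
name = 'fig'  # -> name = 'fig'
out = out + name  # -> out = 'figfig'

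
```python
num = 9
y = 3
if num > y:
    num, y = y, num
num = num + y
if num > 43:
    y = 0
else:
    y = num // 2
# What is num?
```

Answer: 12

Derivation:
Trace (tracking num):
num = 9  # -> num = 9
y = 3  # -> y = 3
if num > y:  # condition is True
    num, y = (y, num)  # -> num = 3, y = 9
num = num + y  # -> num = 12
if num > 43:  # condition is False
else:
    y = num // 2  # -> y = 6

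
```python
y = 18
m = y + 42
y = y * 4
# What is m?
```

Answer: 60

Derivation:
Trace (tracking m):
y = 18  # -> y = 18
m = y + 42  # -> m = 60
y = y * 4  # -> y = 72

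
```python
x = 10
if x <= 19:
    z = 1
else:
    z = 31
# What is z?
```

Trace (tracking z):
x = 10  # -> x = 10
if x <= 19:  # condition is True
    z = 1  # -> z = 1

Answer: 1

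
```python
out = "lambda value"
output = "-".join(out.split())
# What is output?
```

Answer: 'lambda-value'

Derivation:
Trace (tracking output):
out = 'lambda value'  # -> out = 'lambda value'
output = '-'.join(out.split())  # -> output = 'lambda-value'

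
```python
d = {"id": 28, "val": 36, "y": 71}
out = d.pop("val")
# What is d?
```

Trace (tracking d):
d = {'id': 28, 'val': 36, 'y': 71}  # -> d = {'id': 28, 'val': 36, 'y': 71}
out = d.pop('val')  # -> out = 36

Answer: {'id': 28, 'y': 71}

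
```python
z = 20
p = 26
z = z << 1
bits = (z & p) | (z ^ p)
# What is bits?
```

Answer: 58

Derivation:
Trace (tracking bits):
z = 20  # -> z = 20
p = 26  # -> p = 26
z = z << 1  # -> z = 40
bits = z & p | z ^ p  # -> bits = 58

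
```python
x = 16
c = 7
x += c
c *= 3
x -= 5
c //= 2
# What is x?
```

Answer: 18

Derivation:
Trace (tracking x):
x = 16  # -> x = 16
c = 7  # -> c = 7
x += c  # -> x = 23
c *= 3  # -> c = 21
x -= 5  # -> x = 18
c //= 2  # -> c = 10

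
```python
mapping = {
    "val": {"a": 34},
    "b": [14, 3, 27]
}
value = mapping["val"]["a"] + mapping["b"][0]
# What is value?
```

Answer: 48

Derivation:
Trace (tracking value):
mapping = {'val': {'a': 34}, 'b': [14, 3, 27]}  # -> mapping = {'val': {'a': 34}, 'b': [14, 3, 27]}
value = mapping['val']['a'] + mapping['b'][0]  # -> value = 48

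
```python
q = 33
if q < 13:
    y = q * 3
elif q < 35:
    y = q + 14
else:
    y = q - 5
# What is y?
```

Answer: 47

Derivation:
Trace (tracking y):
q = 33  # -> q = 33
if q < 13:  # condition is False
elif q < 35:  # condition is True
    y = q + 14  # -> y = 47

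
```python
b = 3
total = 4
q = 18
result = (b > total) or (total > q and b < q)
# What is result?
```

Answer: False

Derivation:
Trace (tracking result):
b = 3  # -> b = 3
total = 4  # -> total = 4
q = 18  # -> q = 18
result = b > total or (total > q and b < q)  # -> result = False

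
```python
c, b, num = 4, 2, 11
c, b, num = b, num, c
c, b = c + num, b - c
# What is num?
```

Answer: 4

Derivation:
Trace (tracking num):
c, b, num = (4, 2, 11)  # -> c = 4, b = 2, num = 11
c, b, num = (b, num, c)  # -> c = 2, b = 11, num = 4
c, b = (c + num, b - c)  # -> c = 6, b = 9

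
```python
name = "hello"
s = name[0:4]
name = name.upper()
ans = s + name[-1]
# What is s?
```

Trace (tracking s):
name = 'hello'  # -> name = 'hello'
s = name[0:4]  # -> s = 'hell'
name = name.upper()  # -> name = 'HELLO'
ans = s + name[-1]  # -> ans = 'hellO'

Answer: 'hell'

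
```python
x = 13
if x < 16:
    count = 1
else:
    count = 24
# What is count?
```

Answer: 1

Derivation:
Trace (tracking count):
x = 13  # -> x = 13
if x < 16:  # condition is True
    count = 1  # -> count = 1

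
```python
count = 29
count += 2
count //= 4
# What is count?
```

Trace (tracking count):
count = 29  # -> count = 29
count += 2  # -> count = 31
count //= 4  # -> count = 7

Answer: 7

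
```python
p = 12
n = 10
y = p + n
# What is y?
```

Trace (tracking y):
p = 12  # -> p = 12
n = 10  # -> n = 10
y = p + n  # -> y = 22

Answer: 22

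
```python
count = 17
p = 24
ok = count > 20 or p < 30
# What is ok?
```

Answer: True

Derivation:
Trace (tracking ok):
count = 17  # -> count = 17
p = 24  # -> p = 24
ok = count > 20 or p < 30  # -> ok = True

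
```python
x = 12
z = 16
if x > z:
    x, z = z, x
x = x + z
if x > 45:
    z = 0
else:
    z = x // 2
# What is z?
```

Trace (tracking z):
x = 12  # -> x = 12
z = 16  # -> z = 16
if x > z:  # condition is False
x = x + z  # -> x = 28
if x > 45:  # condition is False
else:
    z = x // 2  # -> z = 14

Answer: 14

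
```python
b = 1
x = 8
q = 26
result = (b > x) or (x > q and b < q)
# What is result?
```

Answer: False

Derivation:
Trace (tracking result):
b = 1  # -> b = 1
x = 8  # -> x = 8
q = 26  # -> q = 26
result = b > x or (x > q and b < q)  # -> result = False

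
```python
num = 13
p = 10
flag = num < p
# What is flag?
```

Answer: False

Derivation:
Trace (tracking flag):
num = 13  # -> num = 13
p = 10  # -> p = 10
flag = num < p  # -> flag = False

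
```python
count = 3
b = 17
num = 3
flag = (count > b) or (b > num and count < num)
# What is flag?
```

Answer: False

Derivation:
Trace (tracking flag):
count = 3  # -> count = 3
b = 17  # -> b = 17
num = 3  # -> num = 3
flag = count > b or (b > num and count < num)  # -> flag = False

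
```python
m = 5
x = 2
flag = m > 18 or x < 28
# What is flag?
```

Answer: True

Derivation:
Trace (tracking flag):
m = 5  # -> m = 5
x = 2  # -> x = 2
flag = m > 18 or x < 28  # -> flag = True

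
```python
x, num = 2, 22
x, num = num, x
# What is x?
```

Answer: 22

Derivation:
Trace (tracking x):
x, num = (2, 22)  # -> x = 2, num = 22
x, num = (num, x)  # -> x = 22, num = 2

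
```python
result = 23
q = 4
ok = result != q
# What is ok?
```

Answer: True

Derivation:
Trace (tracking ok):
result = 23  # -> result = 23
q = 4  # -> q = 4
ok = result != q  # -> ok = True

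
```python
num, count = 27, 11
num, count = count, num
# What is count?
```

Trace (tracking count):
num, count = (27, 11)  # -> num = 27, count = 11
num, count = (count, num)  # -> num = 11, count = 27

Answer: 27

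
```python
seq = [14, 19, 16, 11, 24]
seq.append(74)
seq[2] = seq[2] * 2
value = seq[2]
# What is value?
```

Trace (tracking value):
seq = [14, 19, 16, 11, 24]  # -> seq = [14, 19, 16, 11, 24]
seq.append(74)  # -> seq = [14, 19, 16, 11, 24, 74]
seq[2] = seq[2] * 2  # -> seq = [14, 19, 32, 11, 24, 74]
value = seq[2]  # -> value = 32

Answer: 32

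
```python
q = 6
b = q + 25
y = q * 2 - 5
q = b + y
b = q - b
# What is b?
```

Trace (tracking b):
q = 6  # -> q = 6
b = q + 25  # -> b = 31
y = q * 2 - 5  # -> y = 7
q = b + y  # -> q = 38
b = q - b  # -> b = 7

Answer: 7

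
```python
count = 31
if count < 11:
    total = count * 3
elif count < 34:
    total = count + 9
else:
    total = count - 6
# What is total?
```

Answer: 40

Derivation:
Trace (tracking total):
count = 31  # -> count = 31
if count < 11:  # condition is False
elif count < 34:  # condition is True
    total = count + 9  # -> total = 40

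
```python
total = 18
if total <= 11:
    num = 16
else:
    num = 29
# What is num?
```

Trace (tracking num):
total = 18  # -> total = 18
if total <= 11:  # condition is False
else:
    num = 29  # -> num = 29

Answer: 29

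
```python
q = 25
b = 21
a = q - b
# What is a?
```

Answer: 4

Derivation:
Trace (tracking a):
q = 25  # -> q = 25
b = 21  # -> b = 21
a = q - b  # -> a = 4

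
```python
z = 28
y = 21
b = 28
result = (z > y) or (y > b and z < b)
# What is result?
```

Trace (tracking result):
z = 28  # -> z = 28
y = 21  # -> y = 21
b = 28  # -> b = 28
result = z > y or (y > b and z < b)  # -> result = True

Answer: True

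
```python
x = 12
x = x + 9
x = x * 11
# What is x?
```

Answer: 231

Derivation:
Trace (tracking x):
x = 12  # -> x = 12
x = x + 9  # -> x = 21
x = x * 11  # -> x = 231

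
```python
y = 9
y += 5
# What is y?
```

Answer: 14

Derivation:
Trace (tracking y):
y = 9  # -> y = 9
y += 5  # -> y = 14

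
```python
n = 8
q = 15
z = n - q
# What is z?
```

Trace (tracking z):
n = 8  # -> n = 8
q = 15  # -> q = 15
z = n - q  # -> z = -7

Answer: -7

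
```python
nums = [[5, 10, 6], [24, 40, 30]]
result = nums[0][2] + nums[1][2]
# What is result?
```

Answer: 36

Derivation:
Trace (tracking result):
nums = [[5, 10, 6], [24, 40, 30]]  # -> nums = [[5, 10, 6], [24, 40, 30]]
result = nums[0][2] + nums[1][2]  # -> result = 36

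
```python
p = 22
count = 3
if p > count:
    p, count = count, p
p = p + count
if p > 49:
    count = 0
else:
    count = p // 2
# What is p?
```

Answer: 25

Derivation:
Trace (tracking p):
p = 22  # -> p = 22
count = 3  # -> count = 3
if p > count:  # condition is True
    p, count = (count, p)  # -> p = 3, count = 22
p = p + count  # -> p = 25
if p > 49:  # condition is False
else:
    count = p // 2  # -> count = 12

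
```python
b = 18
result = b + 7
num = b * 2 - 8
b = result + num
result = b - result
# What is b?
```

Trace (tracking b):
b = 18  # -> b = 18
result = b + 7  # -> result = 25
num = b * 2 - 8  # -> num = 28
b = result + num  # -> b = 53
result = b - result  # -> result = 28

Answer: 53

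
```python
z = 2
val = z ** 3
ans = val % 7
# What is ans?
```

Answer: 1

Derivation:
Trace (tracking ans):
z = 2  # -> z = 2
val = z ** 3  # -> val = 8
ans = val % 7  # -> ans = 1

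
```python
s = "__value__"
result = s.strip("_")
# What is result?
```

Trace (tracking result):
s = '__value__'  # -> s = '__value__'
result = s.strip('_')  # -> result = 'value'

Answer: 'value'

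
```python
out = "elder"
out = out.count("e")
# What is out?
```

Trace (tracking out):
out = 'elder'  # -> out = 'elder'
out = out.count('e')  # -> out = 2

Answer: 2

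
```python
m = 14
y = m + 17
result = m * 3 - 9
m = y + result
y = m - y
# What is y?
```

Trace (tracking y):
m = 14  # -> m = 14
y = m + 17  # -> y = 31
result = m * 3 - 9  # -> result = 33
m = y + result  # -> m = 64
y = m - y  # -> y = 33

Answer: 33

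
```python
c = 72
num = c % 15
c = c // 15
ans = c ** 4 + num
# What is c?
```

Trace (tracking c):
c = 72  # -> c = 72
num = c % 15  # -> num = 12
c = c // 15  # -> c = 4
ans = c ** 4 + num  # -> ans = 268

Answer: 4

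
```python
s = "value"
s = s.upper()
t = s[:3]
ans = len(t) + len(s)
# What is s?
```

Trace (tracking s):
s = 'value'  # -> s = 'value'
s = s.upper()  # -> s = 'VALUE'
t = s[:3]  # -> t = 'VAL'
ans = len(t) + len(s)  # -> ans = 8

Answer: 'VALUE'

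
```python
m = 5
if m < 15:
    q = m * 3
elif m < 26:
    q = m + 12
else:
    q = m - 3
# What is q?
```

Answer: 15

Derivation:
Trace (tracking q):
m = 5  # -> m = 5
if m < 15:  # condition is True
    q = m * 3  # -> q = 15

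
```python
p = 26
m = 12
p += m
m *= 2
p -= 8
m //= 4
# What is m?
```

Trace (tracking m):
p = 26  # -> p = 26
m = 12  # -> m = 12
p += m  # -> p = 38
m *= 2  # -> m = 24
p -= 8  # -> p = 30
m //= 4  # -> m = 6

Answer: 6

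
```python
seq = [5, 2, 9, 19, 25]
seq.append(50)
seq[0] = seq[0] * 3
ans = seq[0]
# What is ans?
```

Trace (tracking ans):
seq = [5, 2, 9, 19, 25]  # -> seq = [5, 2, 9, 19, 25]
seq.append(50)  # -> seq = [5, 2, 9, 19, 25, 50]
seq[0] = seq[0] * 3  # -> seq = [15, 2, 9, 19, 25, 50]
ans = seq[0]  # -> ans = 15

Answer: 15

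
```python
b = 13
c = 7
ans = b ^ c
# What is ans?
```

Answer: 10

Derivation:
Trace (tracking ans):
b = 13  # -> b = 13
c = 7  # -> c = 7
ans = b ^ c  # -> ans = 10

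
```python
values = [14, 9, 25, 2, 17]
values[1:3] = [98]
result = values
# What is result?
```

Answer: [14, 98, 2, 17]

Derivation:
Trace (tracking result):
values = [14, 9, 25, 2, 17]  # -> values = [14, 9, 25, 2, 17]
values[1:3] = [98]  # -> values = [14, 98, 2, 17]
result = values  # -> result = [14, 98, 2, 17]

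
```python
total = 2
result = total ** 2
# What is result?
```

Trace (tracking result):
total = 2  # -> total = 2
result = total ** 2  # -> result = 4

Answer: 4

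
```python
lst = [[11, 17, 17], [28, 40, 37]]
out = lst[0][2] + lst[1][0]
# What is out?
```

Trace (tracking out):
lst = [[11, 17, 17], [28, 40, 37]]  # -> lst = [[11, 17, 17], [28, 40, 37]]
out = lst[0][2] + lst[1][0]  # -> out = 45

Answer: 45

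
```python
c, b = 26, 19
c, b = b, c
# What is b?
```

Trace (tracking b):
c, b = (26, 19)  # -> c = 26, b = 19
c, b = (b, c)  # -> c = 19, b = 26

Answer: 26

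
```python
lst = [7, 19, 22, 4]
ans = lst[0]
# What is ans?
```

Answer: 7

Derivation:
Trace (tracking ans):
lst = [7, 19, 22, 4]  # -> lst = [7, 19, 22, 4]
ans = lst[0]  # -> ans = 7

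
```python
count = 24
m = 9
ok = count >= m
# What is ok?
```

Trace (tracking ok):
count = 24  # -> count = 24
m = 9  # -> m = 9
ok = count >= m  # -> ok = True

Answer: True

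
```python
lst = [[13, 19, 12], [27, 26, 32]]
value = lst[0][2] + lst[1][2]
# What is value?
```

Trace (tracking value):
lst = [[13, 19, 12], [27, 26, 32]]  # -> lst = [[13, 19, 12], [27, 26, 32]]
value = lst[0][2] + lst[1][2]  # -> value = 44

Answer: 44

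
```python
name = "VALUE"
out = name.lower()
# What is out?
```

Trace (tracking out):
name = 'VALUE'  # -> name = 'VALUE'
out = name.lower()  # -> out = 'value'

Answer: 'value'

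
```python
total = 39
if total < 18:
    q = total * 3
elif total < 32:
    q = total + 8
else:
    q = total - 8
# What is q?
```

Answer: 31

Derivation:
Trace (tracking q):
total = 39  # -> total = 39
if total < 18:  # condition is False
elif total < 32:  # condition is False
else:
    q = total - 8  # -> q = 31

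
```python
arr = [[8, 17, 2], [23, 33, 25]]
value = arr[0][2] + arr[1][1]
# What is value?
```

Trace (tracking value):
arr = [[8, 17, 2], [23, 33, 25]]  # -> arr = [[8, 17, 2], [23, 33, 25]]
value = arr[0][2] + arr[1][1]  # -> value = 35

Answer: 35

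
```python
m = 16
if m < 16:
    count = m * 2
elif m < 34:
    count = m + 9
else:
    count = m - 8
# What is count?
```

Trace (tracking count):
m = 16  # -> m = 16
if m < 16:  # condition is False
elif m < 34:  # condition is True
    count = m + 9  # -> count = 25

Answer: 25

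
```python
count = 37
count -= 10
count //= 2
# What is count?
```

Trace (tracking count):
count = 37  # -> count = 37
count -= 10  # -> count = 27
count //= 2  # -> count = 13

Answer: 13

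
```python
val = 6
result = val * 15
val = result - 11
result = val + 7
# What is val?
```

Answer: 79

Derivation:
Trace (tracking val):
val = 6  # -> val = 6
result = val * 15  # -> result = 90
val = result - 11  # -> val = 79
result = val + 7  # -> result = 86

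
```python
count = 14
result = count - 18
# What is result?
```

Answer: -4

Derivation:
Trace (tracking result):
count = 14  # -> count = 14
result = count - 18  # -> result = -4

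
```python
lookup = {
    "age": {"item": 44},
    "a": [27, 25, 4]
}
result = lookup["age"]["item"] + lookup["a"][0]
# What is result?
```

Answer: 71

Derivation:
Trace (tracking result):
lookup = {'age': {'item': 44}, 'a': [27, 25, 4]}  # -> lookup = {'age': {'item': 44}, 'a': [27, 25, 4]}
result = lookup['age']['item'] + lookup['a'][0]  # -> result = 71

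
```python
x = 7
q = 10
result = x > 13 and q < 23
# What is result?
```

Trace (tracking result):
x = 7  # -> x = 7
q = 10  # -> q = 10
result = x > 13 and q < 23  # -> result = False

Answer: False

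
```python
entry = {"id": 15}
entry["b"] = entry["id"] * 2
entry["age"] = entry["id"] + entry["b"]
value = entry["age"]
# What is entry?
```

Answer: {'id': 15, 'b': 30, 'age': 45}

Derivation:
Trace (tracking entry):
entry = {'id': 15}  # -> entry = {'id': 15}
entry['b'] = entry['id'] * 2  # -> entry = {'id': 15, 'b': 30}
entry['age'] = entry['id'] + entry['b']  # -> entry = {'id': 15, 'b': 30, 'age': 45}
value = entry['age']  # -> value = 45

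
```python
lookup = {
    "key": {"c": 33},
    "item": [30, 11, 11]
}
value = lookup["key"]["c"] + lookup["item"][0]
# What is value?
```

Trace (tracking value):
lookup = {'key': {'c': 33}, 'item': [30, 11, 11]}  # -> lookup = {'key': {'c': 33}, 'item': [30, 11, 11]}
value = lookup['key']['c'] + lookup['item'][0]  # -> value = 63

Answer: 63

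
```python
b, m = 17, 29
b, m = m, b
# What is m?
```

Trace (tracking m):
b, m = (17, 29)  # -> b = 17, m = 29
b, m = (m, b)  # -> b = 29, m = 17

Answer: 17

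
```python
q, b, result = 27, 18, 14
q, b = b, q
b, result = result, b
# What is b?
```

Answer: 14

Derivation:
Trace (tracking b):
q, b, result = (27, 18, 14)  # -> q = 27, b = 18, result = 14
q, b = (b, q)  # -> q = 18, b = 27
b, result = (result, b)  # -> b = 14, result = 27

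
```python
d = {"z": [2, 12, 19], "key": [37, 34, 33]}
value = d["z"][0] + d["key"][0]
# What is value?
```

Answer: 39

Derivation:
Trace (tracking value):
d = {'z': [2, 12, 19], 'key': [37, 34, 33]}  # -> d = {'z': [2, 12, 19], 'key': [37, 34, 33]}
value = d['z'][0] + d['key'][0]  # -> value = 39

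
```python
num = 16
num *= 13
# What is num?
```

Trace (tracking num):
num = 16  # -> num = 16
num *= 13  # -> num = 208

Answer: 208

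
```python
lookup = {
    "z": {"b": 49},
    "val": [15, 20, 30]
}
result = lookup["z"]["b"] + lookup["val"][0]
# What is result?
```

Answer: 64

Derivation:
Trace (tracking result):
lookup = {'z': {'b': 49}, 'val': [15, 20, 30]}  # -> lookup = {'z': {'b': 49}, 'val': [15, 20, 30]}
result = lookup['z']['b'] + lookup['val'][0]  # -> result = 64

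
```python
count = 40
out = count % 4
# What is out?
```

Answer: 0

Derivation:
Trace (tracking out):
count = 40  # -> count = 40
out = count % 4  # -> out = 0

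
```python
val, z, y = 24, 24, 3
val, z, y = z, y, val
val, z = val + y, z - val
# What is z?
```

Answer: -21

Derivation:
Trace (tracking z):
val, z, y = (24, 24, 3)  # -> val = 24, z = 24, y = 3
val, z, y = (z, y, val)  # -> val = 24, z = 3, y = 24
val, z = (val + y, z - val)  # -> val = 48, z = -21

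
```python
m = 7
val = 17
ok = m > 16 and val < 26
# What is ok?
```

Trace (tracking ok):
m = 7  # -> m = 7
val = 17  # -> val = 17
ok = m > 16 and val < 26  # -> ok = False

Answer: False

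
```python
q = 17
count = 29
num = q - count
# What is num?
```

Answer: -12

Derivation:
Trace (tracking num):
q = 17  # -> q = 17
count = 29  # -> count = 29
num = q - count  # -> num = -12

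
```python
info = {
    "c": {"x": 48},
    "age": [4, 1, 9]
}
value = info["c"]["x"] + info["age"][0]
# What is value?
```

Answer: 52

Derivation:
Trace (tracking value):
info = {'c': {'x': 48}, 'age': [4, 1, 9]}  # -> info = {'c': {'x': 48}, 'age': [4, 1, 9]}
value = info['c']['x'] + info['age'][0]  # -> value = 52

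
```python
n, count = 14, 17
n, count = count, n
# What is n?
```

Answer: 17

Derivation:
Trace (tracking n):
n, count = (14, 17)  # -> n = 14, count = 17
n, count = (count, n)  # -> n = 17, count = 14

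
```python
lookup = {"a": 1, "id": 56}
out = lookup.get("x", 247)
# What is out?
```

Trace (tracking out):
lookup = {'a': 1, 'id': 56}  # -> lookup = {'a': 1, 'id': 56}
out = lookup.get('x', 247)  # -> out = 247

Answer: 247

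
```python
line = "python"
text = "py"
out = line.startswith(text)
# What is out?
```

Trace (tracking out):
line = 'python'  # -> line = 'python'
text = 'py'  # -> text = 'py'
out = line.startswith(text)  # -> out = True

Answer: True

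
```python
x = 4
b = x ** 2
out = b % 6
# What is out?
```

Answer: 4

Derivation:
Trace (tracking out):
x = 4  # -> x = 4
b = x ** 2  # -> b = 16
out = b % 6  # -> out = 4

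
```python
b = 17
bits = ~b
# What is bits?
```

Trace (tracking bits):
b = 17  # -> b = 17
bits = ~b  # -> bits = -18

Answer: -18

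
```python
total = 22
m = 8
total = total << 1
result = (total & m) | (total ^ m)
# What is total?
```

Trace (tracking total):
total = 22  # -> total = 22
m = 8  # -> m = 8
total = total << 1  # -> total = 44
result = total & m | total ^ m  # -> result = 44

Answer: 44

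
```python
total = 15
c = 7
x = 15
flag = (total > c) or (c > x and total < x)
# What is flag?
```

Answer: True

Derivation:
Trace (tracking flag):
total = 15  # -> total = 15
c = 7  # -> c = 7
x = 15  # -> x = 15
flag = total > c or (c > x and total < x)  # -> flag = True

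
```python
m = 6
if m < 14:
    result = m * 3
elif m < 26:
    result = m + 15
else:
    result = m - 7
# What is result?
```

Trace (tracking result):
m = 6  # -> m = 6
if m < 14:  # condition is True
    result = m * 3  # -> result = 18

Answer: 18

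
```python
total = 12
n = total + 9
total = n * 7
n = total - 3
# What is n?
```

Answer: 144

Derivation:
Trace (tracking n):
total = 12  # -> total = 12
n = total + 9  # -> n = 21
total = n * 7  # -> total = 147
n = total - 3  # -> n = 144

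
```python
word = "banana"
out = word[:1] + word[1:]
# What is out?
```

Trace (tracking out):
word = 'banana'  # -> word = 'banana'
out = word[:1] + word[1:]  # -> out = 'banana'

Answer: 'banana'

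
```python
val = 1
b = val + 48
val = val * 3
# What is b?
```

Answer: 49

Derivation:
Trace (tracking b):
val = 1  # -> val = 1
b = val + 48  # -> b = 49
val = val * 3  # -> val = 3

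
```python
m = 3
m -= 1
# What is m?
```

Trace (tracking m):
m = 3  # -> m = 3
m -= 1  # -> m = 2

Answer: 2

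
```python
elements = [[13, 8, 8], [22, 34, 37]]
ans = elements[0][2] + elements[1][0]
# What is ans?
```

Answer: 30

Derivation:
Trace (tracking ans):
elements = [[13, 8, 8], [22, 34, 37]]  # -> elements = [[13, 8, 8], [22, 34, 37]]
ans = elements[0][2] + elements[1][0]  # -> ans = 30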